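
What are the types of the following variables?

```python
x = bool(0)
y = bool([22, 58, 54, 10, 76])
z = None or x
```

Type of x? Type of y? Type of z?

bool() returns bool; bool() returns bool; None or bool returns the bool

bool, bool, bool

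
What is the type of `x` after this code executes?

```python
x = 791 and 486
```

'and' with truthy values returns last operand (int)

int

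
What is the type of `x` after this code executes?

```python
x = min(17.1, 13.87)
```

min() of floats returns float

float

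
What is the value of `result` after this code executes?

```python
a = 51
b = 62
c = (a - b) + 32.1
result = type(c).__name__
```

a is int; b is int; c is float; result = 'float'

'float'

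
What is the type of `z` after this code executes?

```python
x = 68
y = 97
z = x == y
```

Equality comparison returns bool

bool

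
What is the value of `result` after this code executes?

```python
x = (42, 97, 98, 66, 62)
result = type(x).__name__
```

x is tuple; result = 'tuple'

'tuple'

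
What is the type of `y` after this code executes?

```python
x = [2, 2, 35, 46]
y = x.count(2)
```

list.count() returns int

int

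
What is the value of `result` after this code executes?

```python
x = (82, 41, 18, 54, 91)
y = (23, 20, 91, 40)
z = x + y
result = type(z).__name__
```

x is tuple; y is tuple; z is tuple; result = 'tuple'

'tuple'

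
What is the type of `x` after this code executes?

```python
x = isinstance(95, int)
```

isinstance() returns bool

bool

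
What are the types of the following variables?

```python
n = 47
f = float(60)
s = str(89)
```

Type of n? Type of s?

n is assigned a bare integer (no decimal point), so it is an int; s is assigned the result of calling str(), which returns a str

int, str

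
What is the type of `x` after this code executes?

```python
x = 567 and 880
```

'and' with truthy values returns last operand (int)

int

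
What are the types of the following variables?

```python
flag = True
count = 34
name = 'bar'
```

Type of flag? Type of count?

flag is assigned the constant True, which has type bool; count is assigned a bare integer (no decimal point), so it is an int

bool, int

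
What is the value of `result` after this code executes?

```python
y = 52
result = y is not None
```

y = 52; result = True

True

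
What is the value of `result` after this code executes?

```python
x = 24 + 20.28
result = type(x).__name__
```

x is float; result = 'float'

'float'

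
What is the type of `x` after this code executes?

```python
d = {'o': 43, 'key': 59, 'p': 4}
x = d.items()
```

dict.items() returns dict_items view

dict_items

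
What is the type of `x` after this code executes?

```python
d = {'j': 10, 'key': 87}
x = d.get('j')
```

dict.get() returns value type when found

int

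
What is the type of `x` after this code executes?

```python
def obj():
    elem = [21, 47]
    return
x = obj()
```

Bare return returns None

NoneType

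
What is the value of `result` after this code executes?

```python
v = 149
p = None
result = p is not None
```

v = 149; p = None; result = False

False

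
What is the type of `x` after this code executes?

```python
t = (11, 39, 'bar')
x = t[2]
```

Index 2 of tuple is a str literal

str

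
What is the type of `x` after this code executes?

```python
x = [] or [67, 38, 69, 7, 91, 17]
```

'or' returns first truthy value (list)

list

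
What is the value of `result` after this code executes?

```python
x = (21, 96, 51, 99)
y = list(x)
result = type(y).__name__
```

x is tuple; y is list; result = 'list'

'list'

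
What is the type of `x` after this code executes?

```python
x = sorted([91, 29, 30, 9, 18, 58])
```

sorted() always returns list

list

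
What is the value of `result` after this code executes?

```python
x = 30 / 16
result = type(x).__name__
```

x is float; result = 'float'

'float'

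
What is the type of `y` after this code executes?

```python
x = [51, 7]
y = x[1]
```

Indexing list[int] returns int

int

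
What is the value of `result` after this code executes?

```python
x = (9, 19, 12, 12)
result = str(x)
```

x = (9, 19, 12, 12); result = '(9, 19, 12, 12)'

'(9, 19, 12, 12)'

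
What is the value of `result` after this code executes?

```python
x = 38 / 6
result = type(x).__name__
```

x is float; result = 'float'

'float'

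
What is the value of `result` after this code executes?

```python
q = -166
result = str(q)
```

q = -166; result = '-166'

'-166'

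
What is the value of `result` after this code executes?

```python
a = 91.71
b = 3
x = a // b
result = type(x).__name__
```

a is float; b is int; x is float; result = 'float'

'float'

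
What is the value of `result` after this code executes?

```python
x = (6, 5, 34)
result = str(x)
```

x = (6, 5, 34); result = '(6, 5, 34)'

'(6, 5, 34)'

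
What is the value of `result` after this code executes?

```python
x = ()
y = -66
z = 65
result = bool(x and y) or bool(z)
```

x = (); y = -66; z = 65; result = True

True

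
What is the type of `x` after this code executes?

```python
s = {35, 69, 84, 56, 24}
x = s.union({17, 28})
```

set.union() returns a new set

set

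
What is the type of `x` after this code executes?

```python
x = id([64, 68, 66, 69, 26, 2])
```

id() returns int

int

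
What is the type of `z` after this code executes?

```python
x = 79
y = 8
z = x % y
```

int % int = int

int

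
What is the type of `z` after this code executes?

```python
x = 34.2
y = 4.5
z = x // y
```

float // float = float

float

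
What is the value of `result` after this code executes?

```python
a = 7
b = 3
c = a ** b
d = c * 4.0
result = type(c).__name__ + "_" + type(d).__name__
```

a is int; b is int; c is int; d is float; result = 'int_float'

'int_float'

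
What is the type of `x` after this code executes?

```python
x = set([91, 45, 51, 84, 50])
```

set() constructor returns set

set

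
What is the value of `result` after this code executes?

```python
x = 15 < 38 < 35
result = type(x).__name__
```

x is bool; result = 'bool'

'bool'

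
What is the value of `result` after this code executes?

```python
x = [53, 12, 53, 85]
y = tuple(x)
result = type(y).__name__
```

x is list; y is tuple; result = 'tuple'

'tuple'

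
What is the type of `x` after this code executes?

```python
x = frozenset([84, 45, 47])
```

frozenset() returns frozenset

frozenset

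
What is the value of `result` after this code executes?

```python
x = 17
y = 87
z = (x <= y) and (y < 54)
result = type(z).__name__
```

x is int; y is int; z is bool; result = 'bool'

'bool'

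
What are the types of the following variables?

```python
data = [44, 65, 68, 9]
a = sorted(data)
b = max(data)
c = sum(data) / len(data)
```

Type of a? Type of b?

sorted() returns list; max of ints returns int

list, int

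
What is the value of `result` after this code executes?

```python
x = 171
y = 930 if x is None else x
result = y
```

x = 171; y = 171; result = 171

171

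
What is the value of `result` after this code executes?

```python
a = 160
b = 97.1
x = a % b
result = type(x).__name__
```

a is int; b is float; x is float; result = 'float'

'float'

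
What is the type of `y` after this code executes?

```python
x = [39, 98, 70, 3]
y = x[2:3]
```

Slicing a list returns a list

list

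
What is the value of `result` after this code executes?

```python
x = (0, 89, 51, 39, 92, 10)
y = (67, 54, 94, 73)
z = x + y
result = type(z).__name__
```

x is tuple; y is tuple; z is tuple; result = 'tuple'

'tuple'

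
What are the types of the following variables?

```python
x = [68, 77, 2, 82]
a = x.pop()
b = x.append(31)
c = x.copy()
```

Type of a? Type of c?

pop() returns element; copy() returns list

int, list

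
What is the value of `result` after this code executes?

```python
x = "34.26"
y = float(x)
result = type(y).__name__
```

x is str; y is float; result = 'float'

'float'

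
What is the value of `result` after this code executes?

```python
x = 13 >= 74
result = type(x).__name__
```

x is bool; result = 'bool'

'bool'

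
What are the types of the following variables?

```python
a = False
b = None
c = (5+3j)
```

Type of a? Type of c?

a is assigned the constant False, which has type bool; c is assigned (5+3j), an int plus an imaginary literal (j suffix), which evaluates to complex

bool, complex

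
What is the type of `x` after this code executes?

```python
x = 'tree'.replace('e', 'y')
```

str.replace() returns str

str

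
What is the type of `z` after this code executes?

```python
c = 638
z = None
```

None has type NoneType

NoneType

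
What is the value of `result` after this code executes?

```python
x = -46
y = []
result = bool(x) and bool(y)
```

x = -46; y = []; result = False

False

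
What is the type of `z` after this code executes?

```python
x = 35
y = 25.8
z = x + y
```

int + float = float

float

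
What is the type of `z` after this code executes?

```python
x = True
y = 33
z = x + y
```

bool + int = int (bool is subclass of int)

int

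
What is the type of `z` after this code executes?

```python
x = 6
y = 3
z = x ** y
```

positive int ** positive int = int

int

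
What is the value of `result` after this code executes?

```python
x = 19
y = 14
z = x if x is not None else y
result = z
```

x = 19; y = 14; z = 19; result = 19

19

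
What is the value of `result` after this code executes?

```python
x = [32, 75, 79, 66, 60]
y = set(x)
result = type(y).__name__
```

x is list; y is set; result = 'set'

'set'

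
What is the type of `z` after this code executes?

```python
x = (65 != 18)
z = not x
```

'not' returns bool

bool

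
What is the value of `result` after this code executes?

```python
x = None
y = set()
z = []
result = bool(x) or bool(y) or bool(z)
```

x = None; y = set(); z = []; result = False

False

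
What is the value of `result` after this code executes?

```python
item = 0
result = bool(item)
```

item = 0; result = False

False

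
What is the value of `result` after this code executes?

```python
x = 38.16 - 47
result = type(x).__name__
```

x is float; result = 'float'

'float'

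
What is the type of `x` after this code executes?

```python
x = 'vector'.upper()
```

str.upper() returns str

str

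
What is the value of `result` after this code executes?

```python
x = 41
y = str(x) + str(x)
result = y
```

x = 41; y = '4141'; result = '4141'

'4141'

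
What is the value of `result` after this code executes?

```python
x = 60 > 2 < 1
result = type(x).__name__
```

x is bool; result = 'bool'

'bool'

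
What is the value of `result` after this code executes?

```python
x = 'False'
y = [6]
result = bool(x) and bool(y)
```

x = 'False'; y = [6]; result = True

True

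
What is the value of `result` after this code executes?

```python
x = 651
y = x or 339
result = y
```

x = 651; y = 651; result = 651

651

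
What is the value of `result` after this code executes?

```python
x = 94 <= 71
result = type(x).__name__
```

x is bool; result = 'bool'

'bool'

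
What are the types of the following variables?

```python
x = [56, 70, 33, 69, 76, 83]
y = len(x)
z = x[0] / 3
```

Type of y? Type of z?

len() returns int; int / int = float

int, float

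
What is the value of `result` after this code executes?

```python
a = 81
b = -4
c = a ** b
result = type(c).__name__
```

a is int; b is int; c is float; result = 'float'

'float'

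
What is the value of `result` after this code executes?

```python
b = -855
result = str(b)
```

b = -855; result = '-855'

'-855'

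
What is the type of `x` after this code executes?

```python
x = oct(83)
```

oct() returns str representation

str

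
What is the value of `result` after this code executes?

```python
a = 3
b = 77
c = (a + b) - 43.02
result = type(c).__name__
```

a is int; b is int; c is float; result = 'float'

'float'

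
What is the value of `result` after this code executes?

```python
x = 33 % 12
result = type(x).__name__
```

x is int; result = 'int'

'int'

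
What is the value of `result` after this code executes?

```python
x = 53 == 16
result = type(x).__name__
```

x is bool; result = 'bool'

'bool'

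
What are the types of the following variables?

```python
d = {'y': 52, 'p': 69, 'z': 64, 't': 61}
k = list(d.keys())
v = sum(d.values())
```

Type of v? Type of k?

sum of ints is int; list() converts to list

int, list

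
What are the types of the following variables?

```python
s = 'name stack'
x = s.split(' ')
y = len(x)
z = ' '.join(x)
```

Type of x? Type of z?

str.split() returns list; str.join() returns str

list, str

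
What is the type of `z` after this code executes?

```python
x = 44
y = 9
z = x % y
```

int % int = int

int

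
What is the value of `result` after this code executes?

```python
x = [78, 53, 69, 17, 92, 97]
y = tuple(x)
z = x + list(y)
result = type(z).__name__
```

x is list; y is tuple; z is list; result = 'list'

'list'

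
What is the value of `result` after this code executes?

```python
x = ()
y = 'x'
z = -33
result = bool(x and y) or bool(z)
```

x = (); y = 'x'; z = -33; result = True

True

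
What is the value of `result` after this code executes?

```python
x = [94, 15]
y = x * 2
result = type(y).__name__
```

x is list; y is list; result = 'list'

'list'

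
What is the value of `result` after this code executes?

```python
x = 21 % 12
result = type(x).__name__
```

x is int; result = 'int'

'int'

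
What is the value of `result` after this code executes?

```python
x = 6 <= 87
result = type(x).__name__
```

x is bool; result = 'bool'

'bool'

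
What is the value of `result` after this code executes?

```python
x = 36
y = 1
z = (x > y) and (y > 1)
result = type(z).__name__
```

x is int; y is int; z is bool; result = 'bool'

'bool'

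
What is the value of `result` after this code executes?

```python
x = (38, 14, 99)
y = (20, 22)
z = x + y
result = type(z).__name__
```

x is tuple; y is tuple; z is tuple; result = 'tuple'

'tuple'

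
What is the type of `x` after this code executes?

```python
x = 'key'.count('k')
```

str.count() returns int

int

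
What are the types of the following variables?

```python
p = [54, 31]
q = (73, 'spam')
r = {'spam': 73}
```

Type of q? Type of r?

q is assigned a tuple (parenthesized, comma-separated values); r is assigned a dict literal ({key: value})

tuple, dict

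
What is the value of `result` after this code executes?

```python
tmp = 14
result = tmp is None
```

tmp = 14; result = False

False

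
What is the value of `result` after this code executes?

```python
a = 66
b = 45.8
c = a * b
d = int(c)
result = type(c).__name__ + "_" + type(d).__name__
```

a is int; b is float; c is float; d is int; result = 'float_int'

'float_int'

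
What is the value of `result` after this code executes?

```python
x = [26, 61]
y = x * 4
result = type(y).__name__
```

x is list; y is list; result = 'list'

'list'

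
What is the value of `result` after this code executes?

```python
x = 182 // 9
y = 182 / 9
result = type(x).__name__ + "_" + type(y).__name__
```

x is int; y is float; result = 'int_float'

'int_float'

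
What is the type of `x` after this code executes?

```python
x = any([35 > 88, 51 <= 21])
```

any() returns bool

bool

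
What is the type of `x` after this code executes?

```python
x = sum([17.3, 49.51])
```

sum() of floats returns float

float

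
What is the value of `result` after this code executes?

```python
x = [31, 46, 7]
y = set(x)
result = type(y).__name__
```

x is list; y is set; result = 'set'

'set'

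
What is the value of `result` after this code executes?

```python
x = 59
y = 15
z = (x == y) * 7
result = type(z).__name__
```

x is int; y is int; z is int; result = 'int'

'int'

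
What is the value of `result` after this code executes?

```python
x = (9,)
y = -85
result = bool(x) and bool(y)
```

x = (9,); y = -85; result = True

True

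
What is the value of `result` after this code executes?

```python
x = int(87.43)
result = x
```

x = 87; result = 87

87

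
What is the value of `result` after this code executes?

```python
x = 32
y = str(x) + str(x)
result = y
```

x = 32; y = '3232'; result = '3232'

'3232'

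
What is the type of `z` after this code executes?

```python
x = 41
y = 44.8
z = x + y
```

int + float = float

float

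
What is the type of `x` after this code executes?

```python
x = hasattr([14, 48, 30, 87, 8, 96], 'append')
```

hasattr() returns bool

bool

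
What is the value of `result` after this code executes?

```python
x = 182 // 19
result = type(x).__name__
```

x is int; result = 'int'

'int'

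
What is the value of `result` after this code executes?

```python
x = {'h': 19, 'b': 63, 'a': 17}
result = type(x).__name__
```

x is dict; result = 'dict'

'dict'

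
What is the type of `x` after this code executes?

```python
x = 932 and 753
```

'and' with truthy values returns last operand (int)

int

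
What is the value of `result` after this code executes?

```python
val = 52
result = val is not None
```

val = 52; result = True

True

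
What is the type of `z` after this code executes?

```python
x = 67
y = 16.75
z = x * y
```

int * float = float

float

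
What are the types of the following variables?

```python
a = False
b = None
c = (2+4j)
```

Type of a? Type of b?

a is assigned the constant False, which has type bool; b is assigned None, whose type is NoneType

bool, NoneType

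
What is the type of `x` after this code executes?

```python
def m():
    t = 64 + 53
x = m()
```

Function without return returns None

NoneType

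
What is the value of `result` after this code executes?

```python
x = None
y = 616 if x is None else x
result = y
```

x = None; y = 616; result = 616

616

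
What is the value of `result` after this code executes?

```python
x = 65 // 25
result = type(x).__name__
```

x is int; result = 'int'

'int'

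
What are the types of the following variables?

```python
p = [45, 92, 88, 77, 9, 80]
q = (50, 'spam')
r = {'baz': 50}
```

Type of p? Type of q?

p is assigned a list literal (square brackets); q is assigned a tuple (parenthesized, comma-separated values)

list, tuple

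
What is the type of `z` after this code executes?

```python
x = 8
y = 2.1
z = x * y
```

int * float = float

float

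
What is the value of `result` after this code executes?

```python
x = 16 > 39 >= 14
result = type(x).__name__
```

x is bool; result = 'bool'

'bool'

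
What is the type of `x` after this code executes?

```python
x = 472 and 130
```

'and' with truthy values returns last operand (int)

int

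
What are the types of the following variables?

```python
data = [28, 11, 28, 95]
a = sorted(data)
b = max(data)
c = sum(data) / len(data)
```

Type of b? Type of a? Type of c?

max of ints returns int; sorted() returns list; int / int = float

int, list, float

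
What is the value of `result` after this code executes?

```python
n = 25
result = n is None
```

n = 25; result = False

False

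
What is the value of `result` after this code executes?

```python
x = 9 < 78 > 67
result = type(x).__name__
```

x is bool; result = 'bool'

'bool'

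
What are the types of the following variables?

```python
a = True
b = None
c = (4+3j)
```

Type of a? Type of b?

a is assigned the constant True, which has type bool; b is assigned None, whose type is NoneType

bool, NoneType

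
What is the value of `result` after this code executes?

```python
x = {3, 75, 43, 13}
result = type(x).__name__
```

x is set; result = 'set'

'set'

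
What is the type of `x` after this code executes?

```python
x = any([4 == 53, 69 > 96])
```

any() returns bool

bool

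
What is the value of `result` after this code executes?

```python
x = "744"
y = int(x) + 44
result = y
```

x = '744'; y = 788; result = 788

788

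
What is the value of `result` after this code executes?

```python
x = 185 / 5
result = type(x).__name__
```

x is float; result = 'float'

'float'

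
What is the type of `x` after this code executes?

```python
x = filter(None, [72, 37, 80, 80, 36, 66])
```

filter() returns a filter object

filter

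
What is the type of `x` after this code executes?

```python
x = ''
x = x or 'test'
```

'or' returns first truthy value (str)

str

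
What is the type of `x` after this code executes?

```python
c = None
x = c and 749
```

'and' returns first falsy value (None)

NoneType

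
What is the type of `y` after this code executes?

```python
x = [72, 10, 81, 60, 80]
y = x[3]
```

Indexing list[int] returns int

int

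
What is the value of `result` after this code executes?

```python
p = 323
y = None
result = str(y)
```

p = 323; y = None; result = 'None'

'None'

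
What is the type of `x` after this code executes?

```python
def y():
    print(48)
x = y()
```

Function without return returns None

NoneType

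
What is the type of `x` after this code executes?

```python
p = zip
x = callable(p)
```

callable() returns bool

bool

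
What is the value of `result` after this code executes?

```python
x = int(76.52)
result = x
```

x = 76; result = 76

76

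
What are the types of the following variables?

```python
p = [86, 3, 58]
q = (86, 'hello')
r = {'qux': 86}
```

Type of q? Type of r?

q is assigned a tuple (parenthesized, comma-separated values); r is assigned a dict literal ({key: value})

tuple, dict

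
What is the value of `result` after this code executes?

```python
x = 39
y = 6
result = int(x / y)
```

x = 39; y = 6; result = 6

6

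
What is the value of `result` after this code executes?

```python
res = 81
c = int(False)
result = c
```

res = 81; c = 0; result = 0

0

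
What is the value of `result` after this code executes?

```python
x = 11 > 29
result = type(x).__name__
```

x is bool; result = 'bool'

'bool'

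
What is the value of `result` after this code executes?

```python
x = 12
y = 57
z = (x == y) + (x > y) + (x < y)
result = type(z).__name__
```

x is int; y is int; z is int; result = 'int'

'int'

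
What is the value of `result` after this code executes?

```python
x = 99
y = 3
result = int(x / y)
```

x = 99; y = 3; result = 33

33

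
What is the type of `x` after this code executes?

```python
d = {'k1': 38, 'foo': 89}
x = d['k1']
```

Accessing dict[str, int] with str key returns int

int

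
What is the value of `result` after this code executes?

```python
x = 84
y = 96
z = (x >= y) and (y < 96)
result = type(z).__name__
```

x is int; y is int; z is bool; result = 'bool'

'bool'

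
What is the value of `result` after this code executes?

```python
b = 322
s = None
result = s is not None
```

b = 322; s = None; result = False

False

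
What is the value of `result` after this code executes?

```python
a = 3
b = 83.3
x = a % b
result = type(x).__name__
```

a is int; b is float; x is float; result = 'float'

'float'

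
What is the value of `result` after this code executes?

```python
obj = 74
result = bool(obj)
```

obj = 74; result = True

True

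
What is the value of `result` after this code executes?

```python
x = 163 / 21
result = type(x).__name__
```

x is float; result = 'float'

'float'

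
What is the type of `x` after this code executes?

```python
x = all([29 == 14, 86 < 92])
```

all() returns bool

bool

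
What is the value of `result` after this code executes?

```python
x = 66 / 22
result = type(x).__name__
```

x is float; result = 'float'

'float'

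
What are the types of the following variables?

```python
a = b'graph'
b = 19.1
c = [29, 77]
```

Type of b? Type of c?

b is assigned a number with a decimal point, so it is a float; c is assigned a list literal (square brackets)

float, list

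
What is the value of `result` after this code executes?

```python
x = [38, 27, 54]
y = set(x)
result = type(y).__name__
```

x is list; y is set; result = 'set'

'set'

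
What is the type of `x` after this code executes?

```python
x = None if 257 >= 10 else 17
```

257 >= 10 is True, so the if branch is taken

NoneType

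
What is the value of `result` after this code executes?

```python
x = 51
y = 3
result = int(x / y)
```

x = 51; y = 3; result = 17

17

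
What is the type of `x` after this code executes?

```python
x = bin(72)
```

bin() returns str representation

str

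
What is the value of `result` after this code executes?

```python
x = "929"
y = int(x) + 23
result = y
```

x = '929'; y = 952; result = 952

952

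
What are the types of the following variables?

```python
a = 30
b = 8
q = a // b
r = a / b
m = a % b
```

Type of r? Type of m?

/ returns float; % of ints returns int

float, int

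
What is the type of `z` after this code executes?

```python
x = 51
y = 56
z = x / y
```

int / int = float

float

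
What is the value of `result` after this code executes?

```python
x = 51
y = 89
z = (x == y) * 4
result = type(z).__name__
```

x is int; y is int; z is int; result = 'int'

'int'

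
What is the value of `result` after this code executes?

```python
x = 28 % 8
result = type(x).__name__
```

x is int; result = 'int'

'int'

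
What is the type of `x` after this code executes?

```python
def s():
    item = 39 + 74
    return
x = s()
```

Bare return returns None

NoneType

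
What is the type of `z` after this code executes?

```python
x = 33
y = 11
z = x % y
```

int % int = int

int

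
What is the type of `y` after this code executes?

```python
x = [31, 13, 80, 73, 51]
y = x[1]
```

Indexing list[int] returns int

int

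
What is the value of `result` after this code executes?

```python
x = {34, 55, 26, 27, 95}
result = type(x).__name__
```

x is set; result = 'set'

'set'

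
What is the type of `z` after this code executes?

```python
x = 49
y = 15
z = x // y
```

int // int = int

int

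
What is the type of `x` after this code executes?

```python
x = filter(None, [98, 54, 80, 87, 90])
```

filter() returns a filter object

filter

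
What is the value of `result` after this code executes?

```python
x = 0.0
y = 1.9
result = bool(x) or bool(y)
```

x = 0.0; y = 1.9; result = True

True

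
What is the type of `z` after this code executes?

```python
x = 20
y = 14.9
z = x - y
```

int - float = float

float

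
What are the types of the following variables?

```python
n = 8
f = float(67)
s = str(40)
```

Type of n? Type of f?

n is assigned a bare integer (no decimal point), so it is an int; f is assigned the result of calling float(), which returns a float

int, float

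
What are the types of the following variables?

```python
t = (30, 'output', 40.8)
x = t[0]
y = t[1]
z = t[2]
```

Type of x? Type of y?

tuple[0] is int; tuple[1] is str

int, str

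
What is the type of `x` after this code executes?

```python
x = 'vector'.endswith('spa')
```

str.endswith() returns bool

bool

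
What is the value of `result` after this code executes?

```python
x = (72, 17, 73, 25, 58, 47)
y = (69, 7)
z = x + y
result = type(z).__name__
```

x is tuple; y is tuple; z is tuple; result = 'tuple'

'tuple'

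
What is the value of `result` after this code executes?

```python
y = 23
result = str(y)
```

y = 23; result = '23'

'23'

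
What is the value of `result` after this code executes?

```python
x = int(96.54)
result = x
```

x = 96; result = 96

96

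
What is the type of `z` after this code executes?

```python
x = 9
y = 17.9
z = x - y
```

int - float = float

float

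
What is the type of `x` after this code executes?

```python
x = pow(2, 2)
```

pow(int, int) returns int

int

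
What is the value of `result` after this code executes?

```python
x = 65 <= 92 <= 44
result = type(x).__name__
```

x is bool; result = 'bool'

'bool'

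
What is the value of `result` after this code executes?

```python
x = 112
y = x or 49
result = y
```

x = 112; y = 112; result = 112

112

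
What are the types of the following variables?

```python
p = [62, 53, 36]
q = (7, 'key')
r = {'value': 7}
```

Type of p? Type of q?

p is assigned a list literal (square brackets); q is assigned a tuple (parenthesized, comma-separated values)

list, tuple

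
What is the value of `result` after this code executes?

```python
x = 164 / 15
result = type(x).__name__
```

x is float; result = 'float'

'float'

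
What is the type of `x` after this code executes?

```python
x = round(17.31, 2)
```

round() with decimal places returns float

float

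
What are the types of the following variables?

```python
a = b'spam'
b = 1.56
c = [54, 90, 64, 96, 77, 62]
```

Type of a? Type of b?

a is assigned a bytes literal (b'...' prefix); b is assigned a number with a decimal point, so it is a float

bytes, float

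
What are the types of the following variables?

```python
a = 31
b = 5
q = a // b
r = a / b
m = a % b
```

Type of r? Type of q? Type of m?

/ returns float; // returns int; % of ints returns int

float, int, int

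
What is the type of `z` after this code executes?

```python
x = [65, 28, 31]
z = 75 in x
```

'in' operator returns bool

bool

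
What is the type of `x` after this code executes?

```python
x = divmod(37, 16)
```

divmod() returns tuple of (quotient, remainder)

tuple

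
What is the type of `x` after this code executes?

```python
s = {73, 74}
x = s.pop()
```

Popping from set[int] returns int

int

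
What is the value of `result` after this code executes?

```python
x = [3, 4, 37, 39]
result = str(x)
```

x = [3, 4, 37, 39]; result = '[3, 4, 37, 39]'

'[3, 4, 37, 39]'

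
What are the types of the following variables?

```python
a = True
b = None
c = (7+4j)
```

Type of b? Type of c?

b is assigned None, whose type is NoneType; c is assigned (7+4j), an int plus an imaginary literal (j suffix), which evaluates to complex

NoneType, complex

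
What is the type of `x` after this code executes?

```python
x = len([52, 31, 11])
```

len() always returns int

int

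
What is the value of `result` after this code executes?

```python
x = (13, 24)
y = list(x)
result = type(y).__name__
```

x is tuple; y is list; result = 'list'

'list'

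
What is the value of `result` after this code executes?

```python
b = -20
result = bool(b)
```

b = -20; result = True

True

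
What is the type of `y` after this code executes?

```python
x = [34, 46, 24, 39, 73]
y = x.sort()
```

list.sort() returns None (mutates in place)

NoneType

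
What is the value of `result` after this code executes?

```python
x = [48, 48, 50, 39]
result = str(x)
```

x = [48, 48, 50, 39]; result = '[48, 48, 50, 39]'

'[48, 48, 50, 39]'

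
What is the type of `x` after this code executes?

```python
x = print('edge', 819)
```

print() returns None

NoneType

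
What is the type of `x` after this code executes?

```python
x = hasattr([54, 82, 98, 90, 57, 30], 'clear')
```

hasattr() returns bool

bool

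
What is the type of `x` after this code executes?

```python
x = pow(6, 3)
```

pow(int, int) returns int

int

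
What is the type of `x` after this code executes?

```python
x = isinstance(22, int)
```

isinstance() returns bool

bool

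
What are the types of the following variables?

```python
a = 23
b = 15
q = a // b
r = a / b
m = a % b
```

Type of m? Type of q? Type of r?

% of ints returns int; // returns int; / returns float

int, int, float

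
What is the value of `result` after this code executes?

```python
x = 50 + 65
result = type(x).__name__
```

x is int; result = 'int'

'int'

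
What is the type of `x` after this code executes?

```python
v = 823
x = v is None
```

'is' comparison returns bool

bool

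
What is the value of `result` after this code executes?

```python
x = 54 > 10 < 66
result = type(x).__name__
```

x is bool; result = 'bool'

'bool'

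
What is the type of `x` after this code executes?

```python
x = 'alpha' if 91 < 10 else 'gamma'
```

Both branches of conditional are str

str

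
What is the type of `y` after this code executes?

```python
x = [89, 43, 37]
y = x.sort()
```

list.sort() returns None (mutates in place)

NoneType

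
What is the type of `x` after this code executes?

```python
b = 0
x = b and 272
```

'and' returns first falsy value (0 is int)

int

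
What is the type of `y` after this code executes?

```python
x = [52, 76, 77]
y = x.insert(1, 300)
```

list.insert() returns None

NoneType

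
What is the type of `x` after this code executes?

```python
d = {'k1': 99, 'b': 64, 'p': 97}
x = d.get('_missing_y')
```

dict.get() returns None when key not found

NoneType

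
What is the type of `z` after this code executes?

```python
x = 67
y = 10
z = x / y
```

int / int = float

float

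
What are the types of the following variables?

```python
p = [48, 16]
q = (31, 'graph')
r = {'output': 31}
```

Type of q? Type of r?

q is assigned a tuple (parenthesized, comma-separated values); r is assigned a dict literal ({key: value})

tuple, dict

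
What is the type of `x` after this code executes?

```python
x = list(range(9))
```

list(range()) returns list

list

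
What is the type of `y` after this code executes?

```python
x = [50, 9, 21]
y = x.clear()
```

list.clear() returns None

NoneType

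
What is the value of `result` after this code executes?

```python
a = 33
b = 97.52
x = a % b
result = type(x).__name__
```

a is int; b is float; x is float; result = 'float'

'float'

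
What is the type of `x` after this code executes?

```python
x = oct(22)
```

oct() returns str representation

str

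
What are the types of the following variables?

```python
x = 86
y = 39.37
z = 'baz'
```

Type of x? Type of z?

x is assigned a bare integer (no decimal point), so it is an int; z is assigned a quoted string literal, so it is a str

int, str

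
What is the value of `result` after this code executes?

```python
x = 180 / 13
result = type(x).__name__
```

x is float; result = 'float'

'float'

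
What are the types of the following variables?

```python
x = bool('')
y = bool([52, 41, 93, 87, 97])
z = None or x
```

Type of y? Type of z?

bool() returns bool; None or bool returns the bool

bool, bool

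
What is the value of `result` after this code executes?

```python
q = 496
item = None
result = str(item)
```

q = 496; item = None; result = 'None'

'None'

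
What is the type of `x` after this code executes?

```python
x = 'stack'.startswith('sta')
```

str.startswith() returns bool

bool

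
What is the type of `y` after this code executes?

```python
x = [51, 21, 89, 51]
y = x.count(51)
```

list.count() returns int

int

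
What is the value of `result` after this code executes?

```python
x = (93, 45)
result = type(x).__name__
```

x is tuple; result = 'tuple'

'tuple'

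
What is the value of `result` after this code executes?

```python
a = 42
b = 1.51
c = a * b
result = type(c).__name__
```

a is int; b is float; c is float; result = 'float'

'float'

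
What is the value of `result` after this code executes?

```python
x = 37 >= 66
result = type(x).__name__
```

x is bool; result = 'bool'

'bool'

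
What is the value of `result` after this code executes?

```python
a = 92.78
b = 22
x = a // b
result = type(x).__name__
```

a is float; b is int; x is float; result = 'float'

'float'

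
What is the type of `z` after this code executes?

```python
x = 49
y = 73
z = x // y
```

int // int = int

int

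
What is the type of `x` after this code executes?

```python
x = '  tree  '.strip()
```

str.strip() returns str

str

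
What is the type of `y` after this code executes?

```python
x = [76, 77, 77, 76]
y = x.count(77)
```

list.count() returns int

int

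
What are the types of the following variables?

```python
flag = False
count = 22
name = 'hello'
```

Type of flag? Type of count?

flag is assigned the constant False, which has type bool; count is assigned a bare integer (no decimal point), so it is an int

bool, int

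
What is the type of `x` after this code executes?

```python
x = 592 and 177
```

'and' with truthy values returns last operand (int)

int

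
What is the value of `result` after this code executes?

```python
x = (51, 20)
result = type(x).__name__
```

x is tuple; result = 'tuple'

'tuple'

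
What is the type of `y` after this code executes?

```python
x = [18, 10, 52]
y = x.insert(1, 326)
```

list.insert() returns None

NoneType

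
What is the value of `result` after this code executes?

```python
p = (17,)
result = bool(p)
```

p = (17,); result = True

True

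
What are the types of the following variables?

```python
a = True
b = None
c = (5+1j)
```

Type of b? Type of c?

b is assigned None, whose type is NoneType; c is assigned (5+1j), an int plus an imaginary literal (j suffix), which evaluates to complex

NoneType, complex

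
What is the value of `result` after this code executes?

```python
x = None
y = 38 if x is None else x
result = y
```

x = None; y = 38; result = 38

38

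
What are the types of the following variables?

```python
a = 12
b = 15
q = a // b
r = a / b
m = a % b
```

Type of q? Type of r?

// returns int; / returns float

int, float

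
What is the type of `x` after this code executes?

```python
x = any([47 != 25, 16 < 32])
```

any() returns bool

bool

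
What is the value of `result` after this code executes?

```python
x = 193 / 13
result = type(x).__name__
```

x is float; result = 'float'

'float'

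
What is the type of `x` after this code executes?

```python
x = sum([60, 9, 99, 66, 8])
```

sum() of ints returns int

int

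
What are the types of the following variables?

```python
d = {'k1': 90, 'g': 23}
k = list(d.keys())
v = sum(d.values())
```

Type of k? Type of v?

list() converts to list; sum of ints is int

list, int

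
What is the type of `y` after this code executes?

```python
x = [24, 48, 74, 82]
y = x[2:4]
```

Slicing a list returns a list

list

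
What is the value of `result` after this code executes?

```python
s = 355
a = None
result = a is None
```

s = 355; a = None; result = True

True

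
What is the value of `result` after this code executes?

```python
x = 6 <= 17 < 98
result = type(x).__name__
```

x is bool; result = 'bool'

'bool'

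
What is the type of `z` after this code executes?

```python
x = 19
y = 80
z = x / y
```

int / int = float

float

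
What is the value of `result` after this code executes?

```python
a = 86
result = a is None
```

a = 86; result = False

False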